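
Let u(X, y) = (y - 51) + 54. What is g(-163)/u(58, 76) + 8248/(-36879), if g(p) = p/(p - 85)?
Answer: -155583539/722533368 ≈ -0.21533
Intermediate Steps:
u(X, y) = 3 + y (u(X, y) = (-51 + y) + 54 = 3 + y)
g(p) = p/(-85 + p)
g(-163)/u(58, 76) + 8248/(-36879) = (-163/(-85 - 163))/(3 + 76) + 8248/(-36879) = -163/(-248)/79 + 8248*(-1/36879) = -163*(-1/248)*(1/79) - 8248/36879 = (163/248)*(1/79) - 8248/36879 = 163/19592 - 8248/36879 = -155583539/722533368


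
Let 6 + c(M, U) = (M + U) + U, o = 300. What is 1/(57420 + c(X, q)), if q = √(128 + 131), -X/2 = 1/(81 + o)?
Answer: 2083568223/119625937421257 - 145161*√259/239251874842514 ≈ 1.7408e-5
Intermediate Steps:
X = -2/381 (X = -2/(81 + 300) = -2/381 ≈ -0.0052493)
q = √259 ≈ 16.093
c(M, U) = -6 + M + 2*U (c(M, U) = -6 + ((M + U) + U) = -6 + (M + 2*U) = -6 + M + 2*U)
1/(57420 + c(X, q)) = 1/(57420 + (-6 - 2/381 + 2*√259)) = 1/(57420 + (-2288/381 + 2*√259)) = 1/(21874732/381 + 2*√259)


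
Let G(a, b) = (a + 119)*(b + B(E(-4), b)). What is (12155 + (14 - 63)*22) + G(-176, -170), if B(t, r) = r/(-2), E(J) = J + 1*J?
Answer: 15922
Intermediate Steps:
E(J) = 2*J (E(J) = J + J = 2*J)
B(t, r) = -r/2 (B(t, r) = r*(-½) = -r/2)
G(a, b) = b*(119 + a)/2 (G(a, b) = (a + 119)*(b - b/2) = (119 + a)*(b/2) = b*(119 + a)/2)
(12155 + (14 - 63)*22) + G(-176, -170) = (12155 + (14 - 63)*22) + (½)*(-170)*(119 - 176) = (12155 - 49*22) + (½)*(-170)*(-57) = (12155 - 1078) + 4845 = 11077 + 4845 = 15922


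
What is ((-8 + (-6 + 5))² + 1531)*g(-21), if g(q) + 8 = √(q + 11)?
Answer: -12896 + 1612*I*√10 ≈ -12896.0 + 5097.6*I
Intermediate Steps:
g(q) = -8 + √(11 + q) (g(q) = -8 + √(q + 11) = -8 + √(11 + q))
((-8 + (-6 + 5))² + 1531)*g(-21) = ((-8 + (-6 + 5))² + 1531)*(-8 + √(11 - 21)) = ((-8 - 1)² + 1531)*(-8 + √(-10)) = ((-9)² + 1531)*(-8 + I*√10) = (81 + 1531)*(-8 + I*√10) = 1612*(-8 + I*√10) = -12896 + 1612*I*√10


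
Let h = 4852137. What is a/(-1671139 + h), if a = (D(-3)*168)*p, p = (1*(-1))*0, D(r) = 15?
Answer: 0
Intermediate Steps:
p = 0 (p = -1*0 = 0)
a = 0 (a = (15*168)*0 = 2520*0 = 0)
a/(-1671139 + h) = 0/(-1671139 + 4852137) = 0/3180998 = 0*(1/3180998) = 0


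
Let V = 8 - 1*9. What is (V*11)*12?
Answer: -132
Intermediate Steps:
V = -1 (V = 8 - 9 = -1)
(V*11)*12 = -1*11*12 = -11*12 = -132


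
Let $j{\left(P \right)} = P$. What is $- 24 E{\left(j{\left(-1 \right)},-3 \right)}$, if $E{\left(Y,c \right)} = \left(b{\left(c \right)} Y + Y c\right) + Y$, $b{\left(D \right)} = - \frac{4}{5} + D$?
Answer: $- \frac{696}{5} \approx -139.2$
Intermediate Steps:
$b{\left(D \right)} = - \frac{4}{5} + D$ ($b{\left(D \right)} = \left(-4\right) \frac{1}{5} + D = - \frac{4}{5} + D$)
$E{\left(Y,c \right)} = Y + Y c + Y \left(- \frac{4}{5} + c\right)$ ($E{\left(Y,c \right)} = \left(\left(- \frac{4}{5} + c\right) Y + Y c\right) + Y = \left(Y \left(- \frac{4}{5} + c\right) + Y c\right) + Y = \left(Y c + Y \left(- \frac{4}{5} + c\right)\right) + Y = Y + Y c + Y \left(- \frac{4}{5} + c\right)$)
$- 24 E{\left(j{\left(-1 \right)},-3 \right)} = - 24 \cdot \frac{1}{5} \left(-1\right) \left(1 + 10 \left(-3\right)\right) = - 24 \cdot \frac{1}{5} \left(-1\right) \left(1 - 30\right) = - 24 \cdot \frac{1}{5} \left(-1\right) \left(-29\right) = \left(-24\right) \frac{29}{5} = - \frac{696}{5}$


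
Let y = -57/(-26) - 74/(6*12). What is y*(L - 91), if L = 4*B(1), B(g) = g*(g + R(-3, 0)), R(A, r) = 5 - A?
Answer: -29975/468 ≈ -64.049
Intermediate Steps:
y = 545/468 (y = -57*(-1/26) - 74/72 = 57/26 - 74*1/72 = 57/26 - 37/36 = 545/468 ≈ 1.1645)
B(g) = g*(8 + g) (B(g) = g*(g + (5 - 1*(-3))) = g*(g + (5 + 3)) = g*(g + 8) = g*(8 + g))
L = 36 (L = 4*(1*(8 + 1)) = 4*(1*9) = 4*9 = 36)
y*(L - 91) = 545*(36 - 91)/468 = (545/468)*(-55) = -29975/468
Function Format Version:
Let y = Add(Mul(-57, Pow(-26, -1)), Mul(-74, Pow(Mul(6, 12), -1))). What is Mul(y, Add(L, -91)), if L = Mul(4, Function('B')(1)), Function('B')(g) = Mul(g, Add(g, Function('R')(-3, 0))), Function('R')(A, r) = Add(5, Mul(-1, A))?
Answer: Rational(-29975, 468) ≈ -64.049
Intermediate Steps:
y = Rational(545, 468) (y = Add(Mul(-57, Rational(-1, 26)), Mul(-74, Pow(72, -1))) = Add(Rational(57, 26), Mul(-74, Rational(1, 72))) = Add(Rational(57, 26), Rational(-37, 36)) = Rational(545, 468) ≈ 1.1645)
Function('B')(g) = Mul(g, Add(8, g)) (Function('B')(g) = Mul(g, Add(g, Add(5, Mul(-1, -3)))) = Mul(g, Add(g, Add(5, 3))) = Mul(g, Add(g, 8)) = Mul(g, Add(8, g)))
L = 36 (L = Mul(4, Mul(1, Add(8, 1))) = Mul(4, Mul(1, 9)) = Mul(4, 9) = 36)
Mul(y, Add(L, -91)) = Mul(Rational(545, 468), Add(36, -91)) = Mul(Rational(545, 468), -55) = Rational(-29975, 468)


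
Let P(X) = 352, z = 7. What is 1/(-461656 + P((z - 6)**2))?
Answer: -1/461304 ≈ -2.1678e-6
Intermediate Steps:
1/(-461656 + P((z - 6)**2)) = 1/(-461656 + 352) = 1/(-461304) = -1/461304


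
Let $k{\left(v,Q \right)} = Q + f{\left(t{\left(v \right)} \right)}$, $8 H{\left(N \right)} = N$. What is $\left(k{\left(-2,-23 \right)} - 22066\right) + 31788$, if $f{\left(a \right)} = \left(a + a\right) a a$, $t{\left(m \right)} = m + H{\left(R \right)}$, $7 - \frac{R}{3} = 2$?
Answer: $\frac{2482943}{256} \approx 9699.0$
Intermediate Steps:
$R = 15$ ($R = 21 - 6 = 15$)
$H{\left(N \right)} = \frac{N}{8}$
$t{\left(m \right)} = \frac{15}{8} + m$ ($t{\left(m \right)} = m + \frac{1}{8} \cdot 15 = m + \frac{15}{8} = \frac{15}{8} + m$)
$f{\left(a \right)} = 2 a^{3}$ ($f{\left(a \right)} = 2 a a^{2} = 2 a^{3}$)
$k{\left(v,Q \right)} = Q + 2 \left(\frac{15}{8} + v\right)^{3}$
$\left(k{\left(-2,-23 \right)} - 22066\right) + 31788 = \left(\left(-23 + \frac{\left(15 + 8 \left(-2\right)\right)^{3}}{256}\right) - 22066\right) + 31788 = \left(\left(-23 + \frac{\left(15 - 16\right)^{3}}{256}\right) - 22066\right) + 31788 = \left(\left(-23 + \frac{\left(-1\right)^{3}}{256}\right) - 22066\right) + 31788 = \left(\left(-23 + \frac{1}{256} \left(-1\right)\right) - 22066\right) + 31788 = \left(\left(-23 - \frac{1}{256}\right) - 22066\right) + 31788 = \left(- \frac{5889}{256} - 22066\right) + 31788 = - \frac{5654785}{256} + 31788 = \frac{2482943}{256}$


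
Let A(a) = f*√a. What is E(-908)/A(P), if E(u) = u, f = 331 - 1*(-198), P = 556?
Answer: -454*√139/73531 ≈ -0.072793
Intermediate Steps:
f = 529 (f = 331 + 198 = 529)
A(a) = 529*√a
E(-908)/A(P) = -908*√139/147062 = -454*√139/73531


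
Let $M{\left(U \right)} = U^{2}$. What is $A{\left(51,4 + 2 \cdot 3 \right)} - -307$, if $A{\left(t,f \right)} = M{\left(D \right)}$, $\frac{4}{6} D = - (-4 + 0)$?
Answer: $343$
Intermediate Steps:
$D = 6$ ($D = \frac{3 \left(- (-4 + 0)\right)}{2} = \frac{3 \left(\left(-1\right) \left(-4\right)\right)}{2} = \frac{3}{2} \cdot 4 = 6$)
$A{\left(t,f \right)} = 36$ ($A{\left(t,f \right)} = 6^{2} = 36$)
$A{\left(51,4 + 2 \cdot 3 \right)} - -307 = 36 - -307 = 36 + 307 = 343$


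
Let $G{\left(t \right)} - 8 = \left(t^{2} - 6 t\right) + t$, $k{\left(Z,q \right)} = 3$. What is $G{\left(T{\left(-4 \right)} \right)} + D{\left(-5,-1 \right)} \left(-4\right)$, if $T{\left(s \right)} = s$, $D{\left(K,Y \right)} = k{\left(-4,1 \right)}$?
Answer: $32$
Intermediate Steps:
$D{\left(K,Y \right)} = 3$
$G{\left(t \right)} = 8 + t^{2} - 5 t$ ($G{\left(t \right)} = 8 + \left(\left(t^{2} - 6 t\right) + t\right) = 8 + \left(t^{2} - 5 t\right) = 8 + t^{2} - 5 t$)
$G{\left(T{\left(-4 \right)} \right)} + D{\left(-5,-1 \right)} \left(-4\right) = \left(8 + \left(-4\right)^{2} - -20\right) + 3 \left(-4\right) = \left(8 + 16 + 20\right) - 12 = 44 - 12 = 32$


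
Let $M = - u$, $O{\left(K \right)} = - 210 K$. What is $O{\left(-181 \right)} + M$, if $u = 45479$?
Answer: $-7469$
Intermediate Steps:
$M = -45479$ ($M = \left(-1\right) 45479 = -45479$)
$O{\left(-181 \right)} + M = \left(-210\right) \left(-181\right) - 45479 = 38010 - 45479 = -7469$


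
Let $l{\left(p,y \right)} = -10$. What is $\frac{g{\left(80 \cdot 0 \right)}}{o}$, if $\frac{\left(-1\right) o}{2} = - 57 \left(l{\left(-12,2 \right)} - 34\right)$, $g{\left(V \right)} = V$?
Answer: $0$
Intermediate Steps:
$o = -5016$ ($o = - 2 \left(- 57 \left(-10 - 34\right)\right) = - 2 \left(\left(-57\right) \left(-44\right)\right) = \left(-2\right) 2508 = -5016$)
$\frac{g{\left(80 \cdot 0 \right)}}{o} = \frac{80 \cdot 0}{-5016} = 0 \left(- \frac{1}{5016}\right) = 0$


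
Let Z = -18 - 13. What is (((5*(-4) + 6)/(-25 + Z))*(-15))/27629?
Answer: -15/110516 ≈ -0.00013573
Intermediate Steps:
Z = -31
(((5*(-4) + 6)/(-25 + Z))*(-15))/27629 = (((5*(-4) + 6)/(-25 - 31))*(-15))/27629 = (((-20 + 6)/(-56))*(-15))*(1/27629) = (-1/56*(-14)*(-15))*(1/27629) = ((¼)*(-15))*(1/27629) = -15/4*1/27629 = -15/110516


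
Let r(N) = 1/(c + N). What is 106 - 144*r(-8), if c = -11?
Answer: 2158/19 ≈ 113.58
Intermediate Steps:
r(N) = 1/(-11 + N)
106 - 144*r(-8) = 106 - 144/(-11 - 8) = 106 - 144/(-19) = 106 - 144*(-1/19) = 106 + 144/19 = 2158/19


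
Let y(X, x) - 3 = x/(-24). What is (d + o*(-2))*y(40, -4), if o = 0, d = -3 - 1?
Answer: -38/3 ≈ -12.667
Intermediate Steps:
d = -4
y(X, x) = 3 - x/24 (y(X, x) = 3 + x/(-24) = 3 + x*(-1/24) = 3 - x/24)
(d + o*(-2))*y(40, -4) = (-4 + 0*(-2))*(3 - 1/24*(-4)) = (-4 + 0)*(3 + ⅙) = -4*19/6 = -38/3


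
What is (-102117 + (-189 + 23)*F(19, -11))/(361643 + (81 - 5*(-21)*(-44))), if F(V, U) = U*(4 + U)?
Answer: -114899/357104 ≈ -0.32175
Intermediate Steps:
(-102117 + (-189 + 23)*F(19, -11))/(361643 + (81 - 5*(-21)*(-44))) = (-102117 + (-189 + 23)*(-11*(4 - 11)))/(361643 + (81 - 5*(-21)*(-44))) = (-102117 - (-1826)*(-7))/(361643 + (81 + 105*(-44))) = (-102117 - 166*77)/(361643 + (81 - 4620)) = (-102117 - 12782)/(361643 - 4539) = -114899/357104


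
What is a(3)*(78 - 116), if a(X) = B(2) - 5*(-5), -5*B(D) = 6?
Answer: -4522/5 ≈ -904.40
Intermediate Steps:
B(D) = -6/5 (B(D) = -⅕*6 = -6/5)
a(X) = 119/5 (a(X) = -6/5 - 5*(-5) = -6/5 + 25 = 119/5)
a(3)*(78 - 116) = 119*(78 - 116)/5 = (119/5)*(-38) = -4522/5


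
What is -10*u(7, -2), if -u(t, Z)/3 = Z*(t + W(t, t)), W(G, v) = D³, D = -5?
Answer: 7080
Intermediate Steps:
W(G, v) = -125 (W(G, v) = (-5)³ = -125)
u(t, Z) = -3*Z*(-125 + t) (u(t, Z) = -3*Z*(t - 125) = -3*Z*(-125 + t))
-10*u(7, -2) = -30*(-2)*(125 - 1*7) = -30*(-2)*(125 - 7) = -30*(-2)*118 = -10*(-708) = 7080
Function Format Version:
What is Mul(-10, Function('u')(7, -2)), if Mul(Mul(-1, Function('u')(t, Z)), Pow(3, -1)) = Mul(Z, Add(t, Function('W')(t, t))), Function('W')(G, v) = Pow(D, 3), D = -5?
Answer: 7080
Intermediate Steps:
Function('W')(G, v) = -125 (Function('W')(G, v) = Pow(-5, 3) = -125)
Function('u')(t, Z) = Mul(-3, Z, Add(-125, t)) (Function('u')(t, Z) = Mul(-3, Mul(Z, Add(t, -125))) = Mul(-3, Mul(Z, Add(-125, t))) = Mul(-3, Z, Add(-125, t)))
Mul(-10, Function('u')(7, -2)) = Mul(-10, Mul(3, -2, Add(125, Mul(-1, 7)))) = Mul(-10, Mul(3, -2, Add(125, -7))) = Mul(-10, Mul(3, -2, 118)) = Mul(-10, -708) = 7080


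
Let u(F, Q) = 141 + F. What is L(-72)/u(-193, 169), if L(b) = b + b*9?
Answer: 180/13 ≈ 13.846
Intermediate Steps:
L(b) = 10*b (L(b) = b + 9*b = 10*b)
L(-72)/u(-193, 169) = (10*(-72))/(141 - 193) = -720/(-52) = -720*(-1/52) = 180/13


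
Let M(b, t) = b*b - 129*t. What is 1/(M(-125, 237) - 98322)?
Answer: -1/113270 ≈ -8.8285e-6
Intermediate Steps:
M(b, t) = b² - 129*t
1/(M(-125, 237) - 98322) = 1/(((-125)² - 129*237) - 98322) = 1/((15625 - 30573) - 98322) = 1/(-14948 - 98322) = 1/(-113270) = -1/113270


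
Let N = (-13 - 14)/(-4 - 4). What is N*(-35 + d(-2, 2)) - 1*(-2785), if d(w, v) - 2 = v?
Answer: 21443/8 ≈ 2680.4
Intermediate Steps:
N = 27/8 (N = -27/(-8) = -27*(-1/8) = 27/8 ≈ 3.3750)
d(w, v) = 2 + v
N*(-35 + d(-2, 2)) - 1*(-2785) = 27*(-35 + (2 + 2))/8 - 1*(-2785) = 27*(-35 + 4)/8 + 2785 = (27/8)*(-31) + 2785 = -837/8 + 2785 = 21443/8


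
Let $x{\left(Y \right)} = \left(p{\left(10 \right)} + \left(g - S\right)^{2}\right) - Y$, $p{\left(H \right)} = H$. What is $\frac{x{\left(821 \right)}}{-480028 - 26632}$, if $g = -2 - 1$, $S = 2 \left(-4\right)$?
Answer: $\frac{393}{253330} \approx 0.0015513$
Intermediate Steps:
$S = -8$
$g = -3$
$x{\left(Y \right)} = 35 - Y$ ($x{\left(Y \right)} = \left(10 + \left(-3 - -8\right)^{2}\right) - Y = \left(10 + \left(-3 + 8\right)^{2}\right) - Y = \left(10 + 5^{2}\right) - Y = \left(10 + 25\right) - Y = 35 - Y$)
$\frac{x{\left(821 \right)}}{-480028 - 26632} = \frac{35 - 821}{-480028 - 26632} = - \frac{786}{-506660} = \left(-786\right) \left(- \frac{1}{506660}\right) = \frac{393}{253330}$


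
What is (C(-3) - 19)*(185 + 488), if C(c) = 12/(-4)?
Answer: -14806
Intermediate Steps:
C(c) = -3 (C(c) = 12*(-¼) = -3)
(C(-3) - 19)*(185 + 488) = (-3 - 19)*(185 + 488) = -22*673 = -14806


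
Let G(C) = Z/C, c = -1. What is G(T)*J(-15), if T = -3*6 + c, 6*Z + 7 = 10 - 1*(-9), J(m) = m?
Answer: 30/19 ≈ 1.5789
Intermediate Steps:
Z = 2 (Z = -7/6 + (10 - 1*(-9))/6 = -7/6 + (10 + 9)/6 = -7/6 + (⅙)*19 = -7/6 + 19/6 = 2)
T = -19 (T = -3*6 - 1 = -18 - 1 = -19)
G(C) = 2/C
G(T)*J(-15) = (2/(-19))*(-15) = (2*(-1/19))*(-15) = -2/19*(-15) = 30/19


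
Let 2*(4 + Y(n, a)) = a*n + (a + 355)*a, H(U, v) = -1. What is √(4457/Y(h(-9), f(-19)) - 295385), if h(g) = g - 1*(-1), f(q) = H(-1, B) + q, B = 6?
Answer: 331*I*√28899598/3274 ≈ 543.49*I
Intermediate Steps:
f(q) = -1 + q
h(g) = 1 + g (h(g) = g + 1 = 1 + g)
Y(n, a) = -4 + a*n/2 + a*(355 + a)/2 (Y(n, a) = -4 + (a*n + (a + 355)*a)/2 = -4 + (a*n + (355 + a)*a)/2 = -4 + (a*n + a*(355 + a))/2 = -4 + (a*n/2 + a*(355 + a)/2) = -4 + a*n/2 + a*(355 + a)/2)
√(4457/Y(h(-9), f(-19)) - 295385) = √(4457/(-4 + (-1 - 19)²/2 + 355*(-1 - 19)/2 + (-1 - 19)*(1 - 9)/2) - 295385) = √(4457/(-4 + (½)*(-20)² + (355/2)*(-20) + (½)*(-20)*(-8)) - 295385) = √(4457/(-4 + (½)*400 - 3550 + 80) - 295385) = √(4457/(-4 + 200 - 3550 + 80) - 295385) = √(4457/(-3274) - 295385) = √(4457*(-1/3274) - 295385) = √(-4457/3274 - 295385) = √(-967094947/3274) = 331*I*√28899598/3274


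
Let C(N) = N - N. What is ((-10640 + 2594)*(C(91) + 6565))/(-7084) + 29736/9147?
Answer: 80562232059/10799558 ≈ 7459.8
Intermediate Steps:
C(N) = 0
((-10640 + 2594)*(C(91) + 6565))/(-7084) + 29736/9147 = ((-10640 + 2594)*(0 + 6565))/(-7084) + 29736/9147 = -8046*6565*(-1/7084) + 29736*(1/9147) = -52821990*(-1/7084) + 9912/3049 = 26410995/3542 + 9912/3049 = 80562232059/10799558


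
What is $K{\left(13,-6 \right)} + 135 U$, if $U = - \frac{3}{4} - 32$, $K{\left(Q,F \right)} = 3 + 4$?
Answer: $- \frac{17657}{4} \approx -4414.3$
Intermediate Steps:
$K{\left(Q,F \right)} = 7$
$U = - \frac{131}{4}$ ($U = \left(-3\right) \frac{1}{4} - 32 = - \frac{3}{4} - 32 = - \frac{131}{4} \approx -32.75$)
$K{\left(13,-6 \right)} + 135 U = 7 + 135 \left(- \frac{131}{4}\right) = 7 - \frac{17685}{4} = - \frac{17657}{4}$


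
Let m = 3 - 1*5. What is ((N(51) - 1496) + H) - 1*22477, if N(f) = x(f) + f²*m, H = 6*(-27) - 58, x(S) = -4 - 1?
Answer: -29400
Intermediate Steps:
x(S) = -5
m = -2 (m = 3 - 5 = -2)
H = -220 (H = -162 - 58 = -220)
N(f) = -5 - 2*f² (N(f) = -5 + f²*(-2) = -5 - 2*f²)
((N(51) - 1496) + H) - 1*22477 = (((-5 - 2*51²) - 1496) - 220) - 1*22477 = (((-5 - 2*2601) - 1496) - 220) - 22477 = (((-5 - 5202) - 1496) - 220) - 22477 = ((-5207 - 1496) - 220) - 22477 = (-6703 - 220) - 22477 = -6923 - 22477 = -29400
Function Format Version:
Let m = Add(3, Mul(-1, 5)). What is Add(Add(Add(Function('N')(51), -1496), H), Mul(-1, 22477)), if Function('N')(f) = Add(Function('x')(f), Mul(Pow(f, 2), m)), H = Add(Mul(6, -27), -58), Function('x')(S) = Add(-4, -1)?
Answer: -29400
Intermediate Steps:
Function('x')(S) = -5
m = -2 (m = Add(3, -5) = -2)
H = -220 (H = Add(-162, -58) = -220)
Function('N')(f) = Add(-5, Mul(-2, Pow(f, 2))) (Function('N')(f) = Add(-5, Mul(Pow(f, 2), -2)) = Add(-5, Mul(-2, Pow(f, 2))))
Add(Add(Add(Function('N')(51), -1496), H), Mul(-1, 22477)) = Add(Add(Add(Add(-5, Mul(-2, Pow(51, 2))), -1496), -220), Mul(-1, 22477)) = Add(Add(Add(Add(-5, Mul(-2, 2601)), -1496), -220), -22477) = Add(Add(Add(Add(-5, -5202), -1496), -220), -22477) = Add(Add(Add(-5207, -1496), -220), -22477) = Add(Add(-6703, -220), -22477) = Add(-6923, -22477) = -29400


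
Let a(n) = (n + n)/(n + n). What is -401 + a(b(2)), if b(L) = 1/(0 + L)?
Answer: -400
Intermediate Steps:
b(L) = 1/L
a(n) = 1 (a(n) = (2*n)/((2*n)) = (2*n)*(1/(2*n)) = 1)
-401 + a(b(2)) = -401 + 1 = -400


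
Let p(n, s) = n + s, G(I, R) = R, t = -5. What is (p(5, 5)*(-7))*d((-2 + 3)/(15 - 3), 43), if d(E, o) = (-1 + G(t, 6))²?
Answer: -1750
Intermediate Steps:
d(E, o) = 25 (d(E, o) = (-1 + 6)² = 5² = 25)
(p(5, 5)*(-7))*d((-2 + 3)/(15 - 3), 43) = ((5 + 5)*(-7))*25 = (10*(-7))*25 = -70*25 = -1750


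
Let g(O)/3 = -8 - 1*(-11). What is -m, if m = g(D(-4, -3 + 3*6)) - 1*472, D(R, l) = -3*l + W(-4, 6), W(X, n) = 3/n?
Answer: 463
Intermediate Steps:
D(R, l) = ½ - 3*l (D(R, l) = -3*l + 3/6 = -3*l + 3*(⅙) = -3*l + ½ = ½ - 3*l)
g(O) = 9 (g(O) = 3*(-8 - 1*(-11)) = 3*(-8 + 11) = 3*3 = 9)
m = -463 (m = 9 - 1*472 = 9 - 472 = -463)
-m = -1*(-463) = 463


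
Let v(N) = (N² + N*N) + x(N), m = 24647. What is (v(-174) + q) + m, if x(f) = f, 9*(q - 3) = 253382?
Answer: 1018634/9 ≈ 1.1318e+5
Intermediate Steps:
q = 253409/9 (q = 3 + (⅑)*253382 = 3 + 253382/9 = 253409/9 ≈ 28157.)
v(N) = N + 2*N² (v(N) = (N² + N*N) + N = (N² + N²) + N = 2*N² + N = N + 2*N²)
(v(-174) + q) + m = (-174*(1 + 2*(-174)) + 253409/9) + 24647 = (-174*(1 - 348) + 253409/9) + 24647 = (-174*(-347) + 253409/9) + 24647 = (60378 + 253409/9) + 24647 = 796811/9 + 24647 = 1018634/9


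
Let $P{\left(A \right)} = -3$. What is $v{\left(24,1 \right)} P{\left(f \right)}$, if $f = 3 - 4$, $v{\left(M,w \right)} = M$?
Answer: $-72$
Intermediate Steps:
$f = -1$
$v{\left(24,1 \right)} P{\left(f \right)} = 24 \left(-3\right) = -72$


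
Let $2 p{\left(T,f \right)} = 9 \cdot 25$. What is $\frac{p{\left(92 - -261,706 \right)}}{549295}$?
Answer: $\frac{45}{219718} \approx 0.00020481$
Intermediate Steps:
$p{\left(T,f \right)} = \frac{225}{2}$ ($p{\left(T,f \right)} = \frac{9 \cdot 25}{2} = \frac{1}{2} \cdot 225 = \frac{225}{2}$)
$\frac{p{\left(92 - -261,706 \right)}}{549295} = \frac{225}{2 \cdot 549295} = \frac{225}{2} \cdot \frac{1}{549295} = \frac{45}{219718}$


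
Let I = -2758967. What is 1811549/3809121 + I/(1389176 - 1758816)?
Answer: 11178860110367/1408003486440 ≈ 7.9395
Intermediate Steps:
1811549/3809121 + I/(1389176 - 1758816) = 1811549/3809121 - 2758967/(1389176 - 1758816) = 1811549*(1/3809121) - 2758967/(-369640) = 1811549/3809121 - 2758967*(-1/369640) = 1811549/3809121 + 2758967/369640 = 11178860110367/1408003486440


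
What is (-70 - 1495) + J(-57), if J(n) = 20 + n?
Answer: -1602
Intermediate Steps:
(-70 - 1495) + J(-57) = (-70 - 1495) + (20 - 57) = -1565 - 37 = -1602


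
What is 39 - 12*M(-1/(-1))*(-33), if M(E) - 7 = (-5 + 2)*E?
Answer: 1623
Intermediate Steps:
M(E) = 7 - 3*E (M(E) = 7 + (-5 + 2)*E = 7 - 3*E)
39 - 12*M(-1/(-1))*(-33) = 39 - 12*(7 - (-3)/(-1))*(-33) = 39 - 12*(7 - (-3)*(-1))*(-33) = 39 - 12*(7 - 3*1)*(-33) = 39 - 12*(7 - 3)*(-33) = 39 - 12*4*(-33) = 39 - 48*(-33) = 39 + 1584 = 1623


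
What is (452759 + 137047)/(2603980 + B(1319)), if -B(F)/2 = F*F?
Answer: -294903/437771 ≈ -0.67365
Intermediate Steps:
B(F) = -2*F² (B(F) = -2*F*F = -2*F²)
(452759 + 137047)/(2603980 + B(1319)) = (452759 + 137047)/(2603980 - 2*1319²) = 589806/(2603980 - 2*1739761) = 589806/(2603980 - 3479522) = 589806/(-875542) = 589806*(-1/875542) = -294903/437771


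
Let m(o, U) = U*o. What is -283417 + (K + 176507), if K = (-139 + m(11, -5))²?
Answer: -69274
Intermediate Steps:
K = 37636 (K = (-139 - 5*11)² = (-139 - 55)² = (-194)² = 37636)
-283417 + (K + 176507) = -283417 + (37636 + 176507) = -283417 + 214143 = -69274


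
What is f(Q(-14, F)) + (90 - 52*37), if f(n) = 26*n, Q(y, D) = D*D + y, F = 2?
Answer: -2094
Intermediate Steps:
Q(y, D) = y + D² (Q(y, D) = D² + y = y + D²)
f(Q(-14, F)) + (90 - 52*37) = 26*(-14 + 2²) + (90 - 52*37) = 26*(-14 + 4) + (90 - 1924) = 26*(-10) - 1834 = -260 - 1834 = -2094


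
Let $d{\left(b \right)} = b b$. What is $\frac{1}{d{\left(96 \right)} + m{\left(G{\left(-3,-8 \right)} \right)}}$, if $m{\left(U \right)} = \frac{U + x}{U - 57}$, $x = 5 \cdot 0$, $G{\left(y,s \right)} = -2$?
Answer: $\frac{59}{543746} \approx 0.00010851$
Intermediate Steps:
$d{\left(b \right)} = b^{2}$
$x = 0$
$m{\left(U \right)} = \frac{U}{-57 + U}$ ($m{\left(U \right)} = \frac{U + 0}{U - 57} = \frac{U}{-57 + U}$)
$\frac{1}{d{\left(96 \right)} + m{\left(G{\left(-3,-8 \right)} \right)}} = \frac{1}{96^{2} - \frac{2}{-57 - 2}} = \frac{1}{9216 - \frac{2}{-59}} = \frac{1}{9216 - - \frac{2}{59}} = \frac{1}{9216 + \frac{2}{59}} = \frac{1}{\frac{543746}{59}} = \frac{59}{543746}$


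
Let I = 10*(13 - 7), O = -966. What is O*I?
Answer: -57960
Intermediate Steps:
I = 60 (I = 10*6 = 60)
O*I = -966*60 = -57960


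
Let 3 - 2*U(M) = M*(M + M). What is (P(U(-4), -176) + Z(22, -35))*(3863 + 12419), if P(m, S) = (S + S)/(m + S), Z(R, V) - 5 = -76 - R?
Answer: -565457578/381 ≈ -1.4841e+6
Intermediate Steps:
Z(R, V) = -71 - R (Z(R, V) = 5 + (-76 - R) = -71 - R)
U(M) = 3/2 - M² (U(M) = 3/2 - M*(M + M)/2 = 3/2 - M*2*M/2 = 3/2 - M²)
P(m, S) = 2*S/(S + m) (P(m, S) = (2*S)/(S + m) = 2*S/(S + m))
(P(U(-4), -176) + Z(22, -35))*(3863 + 12419) = (2*(-176)/(-176 + (3/2 - 1*(-4)²)) + (-71 - 1*22))*(3863 + 12419) = (2*(-176)/(-176 + (3/2 - 1*16)) + (-71 - 22))*16282 = (2*(-176)/(-176 + (3/2 - 16)) - 93)*16282 = (2*(-176)/(-176 - 29/2) - 93)*16282 = (2*(-176)/(-381/2) - 93)*16282 = (2*(-176)*(-2/381) - 93)*16282 = (704/381 - 93)*16282 = -34729/381*16282 = -565457578/381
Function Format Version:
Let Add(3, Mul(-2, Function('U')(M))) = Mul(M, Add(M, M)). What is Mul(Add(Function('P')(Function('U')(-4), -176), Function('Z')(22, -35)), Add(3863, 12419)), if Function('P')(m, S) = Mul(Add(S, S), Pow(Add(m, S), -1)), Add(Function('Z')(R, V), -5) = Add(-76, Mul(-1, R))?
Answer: Rational(-565457578, 381) ≈ -1.4841e+6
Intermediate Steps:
Function('Z')(R, V) = Add(-71, Mul(-1, R)) (Function('Z')(R, V) = Add(5, Add(-76, Mul(-1, R))) = Add(-71, Mul(-1, R)))
Function('U')(M) = Add(Rational(3, 2), Mul(-1, Pow(M, 2))) (Function('U')(M) = Add(Rational(3, 2), Mul(Rational(-1, 2), Mul(M, Add(M, M)))) = Add(Rational(3, 2), Mul(Rational(-1, 2), Mul(M, Mul(2, M)))) = Add(Rational(3, 2), Mul(Rational(-1, 2), Mul(2, Pow(M, 2)))) = Add(Rational(3, 2), Mul(-1, Pow(M, 2))))
Function('P')(m, S) = Mul(2, S, Pow(Add(S, m), -1)) (Function('P')(m, S) = Mul(Mul(2, S), Pow(Add(S, m), -1)) = Mul(2, S, Pow(Add(S, m), -1)))
Mul(Add(Function('P')(Function('U')(-4), -176), Function('Z')(22, -35)), Add(3863, 12419)) = Mul(Add(Mul(2, -176, Pow(Add(-176, Add(Rational(3, 2), Mul(-1, Pow(-4, 2)))), -1)), Add(-71, Mul(-1, 22))), Add(3863, 12419)) = Mul(Add(Mul(2, -176, Pow(Add(-176, Add(Rational(3, 2), Mul(-1, 16))), -1)), Add(-71, -22)), 16282) = Mul(Add(Mul(2, -176, Pow(Add(-176, Add(Rational(3, 2), -16)), -1)), -93), 16282) = Mul(Add(Mul(2, -176, Pow(Add(-176, Rational(-29, 2)), -1)), -93), 16282) = Mul(Add(Mul(2, -176, Pow(Rational(-381, 2), -1)), -93), 16282) = Mul(Add(Mul(2, -176, Rational(-2, 381)), -93), 16282) = Mul(Add(Rational(704, 381), -93), 16282) = Mul(Rational(-34729, 381), 16282) = Rational(-565457578, 381)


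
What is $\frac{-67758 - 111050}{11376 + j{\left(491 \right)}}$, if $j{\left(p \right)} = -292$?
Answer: $- \frac{44702}{2771} \approx -16.132$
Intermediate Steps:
$\frac{-67758 - 111050}{11376 + j{\left(491 \right)}} = \frac{-67758 - 111050}{11376 - 292} = \frac{-67758 - 111050}{11084} = \left(-178808\right) \frac{1}{11084} = - \frac{44702}{2771}$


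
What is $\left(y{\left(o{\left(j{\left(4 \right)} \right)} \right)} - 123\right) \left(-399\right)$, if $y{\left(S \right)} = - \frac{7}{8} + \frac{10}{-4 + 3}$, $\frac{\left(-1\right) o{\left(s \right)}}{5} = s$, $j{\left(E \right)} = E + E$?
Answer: $\frac{427329}{8} \approx 53416.0$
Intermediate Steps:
$j{\left(E \right)} = 2 E$
$o{\left(s \right)} = - 5 s$
$y{\left(S \right)} = - \frac{87}{8}$ ($y{\left(S \right)} = \left(-7\right) \frac{1}{8} + \frac{10}{-1} = - \frac{7}{8} + 10 \left(-1\right) = - \frac{7}{8} - 10 = - \frac{87}{8}$)
$\left(y{\left(o{\left(j{\left(4 \right)} \right)} \right)} - 123\right) \left(-399\right) = \left(- \frac{87}{8} - 123\right) \left(-399\right) = \left(- \frac{1071}{8}\right) \left(-399\right) = \frac{427329}{8}$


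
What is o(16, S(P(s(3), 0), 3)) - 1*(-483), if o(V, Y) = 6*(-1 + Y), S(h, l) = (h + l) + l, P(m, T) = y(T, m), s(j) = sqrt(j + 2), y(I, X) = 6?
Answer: 549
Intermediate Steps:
s(j) = sqrt(2 + j)
P(m, T) = 6
S(h, l) = h + 2*l
o(V, Y) = -6 + 6*Y
o(16, S(P(s(3), 0), 3)) - 1*(-483) = (-6 + 6*(6 + 2*3)) - 1*(-483) = (-6 + 6*(6 + 6)) + 483 = (-6 + 6*12) + 483 = (-6 + 72) + 483 = 66 + 483 = 549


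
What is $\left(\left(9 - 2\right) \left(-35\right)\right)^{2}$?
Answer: $60025$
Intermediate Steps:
$\left(\left(9 - 2\right) \left(-35\right)\right)^{2} = \left(7 \left(-35\right)\right)^{2} = \left(-245\right)^{2} = 60025$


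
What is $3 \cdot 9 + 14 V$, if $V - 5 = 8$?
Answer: $209$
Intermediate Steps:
$V = 13$ ($V = 5 + 8 = 13$)
$3 \cdot 9 + 14 V = 3 \cdot 9 + 14 \cdot 13 = 27 + 182 = 209$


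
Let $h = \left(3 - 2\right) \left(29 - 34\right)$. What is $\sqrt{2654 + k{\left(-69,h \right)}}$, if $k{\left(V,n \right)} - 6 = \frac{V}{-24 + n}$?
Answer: $\frac{\sqrt{2239061}}{29} \approx 51.598$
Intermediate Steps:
$h = -5$ ($h = 1 \left(-5\right) = -5$)
$k{\left(V,n \right)} = 6 + \frac{V}{-24 + n}$
$\sqrt{2654 + k{\left(-69,h \right)}} = \sqrt{2654 + \frac{-144 - 69 + 6 \left(-5\right)}{-24 - 5}} = \sqrt{2654 + \frac{-144 - 69 - 30}{-29}} = \sqrt{2654 - - \frac{243}{29}} = \sqrt{2654 + \frac{243}{29}} = \sqrt{\frac{77209}{29}} = \frac{\sqrt{2239061}}{29}$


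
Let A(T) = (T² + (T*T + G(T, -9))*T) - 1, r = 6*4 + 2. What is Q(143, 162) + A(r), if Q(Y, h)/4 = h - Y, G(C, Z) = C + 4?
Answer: 19107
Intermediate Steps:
G(C, Z) = 4 + C
Q(Y, h) = -4*Y + 4*h (Q(Y, h) = 4*(h - Y) = -4*Y + 4*h)
r = 26 (r = 24 + 2 = 26)
A(T) = -1 + T² + T*(4 + T + T²) (A(T) = (T² + (T*T + (4 + T))*T) - 1 = (T² + (T² + (4 + T))*T) - 1 = (T² + (4 + T + T²)*T) - 1 = (T² + T*(4 + T + T²)) - 1 = -1 + T² + T*(4 + T + T²))
Q(143, 162) + A(r) = (-4*143 + 4*162) + (-1 + 26² + 26³ + 26*(4 + 26)) = (-572 + 648) + (-1 + 676 + 17576 + 26*30) = 76 + (-1 + 676 + 17576 + 780) = 76 + 19031 = 19107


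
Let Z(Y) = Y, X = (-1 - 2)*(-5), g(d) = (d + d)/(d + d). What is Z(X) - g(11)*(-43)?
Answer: 58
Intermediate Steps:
g(d) = 1 (g(d) = (2*d)/((2*d)) = (2*d)*(1/(2*d)) = 1)
X = 15 (X = -3*(-5) = 15)
Z(X) - g(11)*(-43) = 15 - 1*1*(-43) = 15 - 1*(-43) = 15 + 43 = 58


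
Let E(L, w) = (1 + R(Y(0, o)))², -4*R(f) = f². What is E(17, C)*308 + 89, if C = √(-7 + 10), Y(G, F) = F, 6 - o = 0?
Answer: 19801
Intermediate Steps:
o = 6 (o = 6 - 1*0 = 6 + 0 = 6)
C = √3 ≈ 1.7320
R(f) = -f²/4
E(L, w) = 64 (E(L, w) = (1 - ¼*6²)² = (1 - ¼*36)² = (1 - 9)² = (-8)² = 64)
E(17, C)*308 + 89 = 64*308 + 89 = 19712 + 89 = 19801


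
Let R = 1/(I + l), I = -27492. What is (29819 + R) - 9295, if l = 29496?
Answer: 41130097/2004 ≈ 20524.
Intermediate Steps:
R = 1/2004 (R = 1/(-27492 + 29496) = 1/2004 ≈ 0.00049900)
(29819 + R) - 9295 = (29819 + 1/2004) - 9295 = 59757277/2004 - 9295 = 41130097/2004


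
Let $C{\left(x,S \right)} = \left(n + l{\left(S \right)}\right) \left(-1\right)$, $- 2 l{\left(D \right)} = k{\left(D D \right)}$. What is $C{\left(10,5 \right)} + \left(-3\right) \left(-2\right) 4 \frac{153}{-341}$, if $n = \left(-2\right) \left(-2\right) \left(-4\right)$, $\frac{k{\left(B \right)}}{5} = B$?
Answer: $\frac{46193}{682} \approx 67.732$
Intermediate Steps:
$k{\left(B \right)} = 5 B$
$l{\left(D \right)} = - \frac{5 D^{2}}{2}$ ($l{\left(D \right)} = - \frac{5 D D}{2} = - \frac{5 D^{2}}{2}$)
$n = -16$ ($n = 4 \left(-4\right) = -16$)
$C{\left(x,S \right)} = 16 + \frac{5 S^{2}}{2}$ ($C{\left(x,S \right)} = \left(-16 - \frac{5 S^{2}}{2}\right) \left(-1\right) = 16 + \frac{5 S^{2}}{2}$)
$C{\left(10,5 \right)} + \left(-3\right) \left(-2\right) 4 \frac{153}{-341} = \left(16 + \frac{5 \cdot 5^{2}}{2}\right) + \left(-3\right) \left(-2\right) 4 \frac{153}{-341} = \left(16 + \frac{5}{2} \cdot 25\right) + 6 \cdot 4 \cdot 153 \left(- \frac{1}{341}\right) = \left(16 + \frac{125}{2}\right) + 24 \left(- \frac{153}{341}\right) = \frac{157}{2} - \frac{3672}{341} = \frac{46193}{682}$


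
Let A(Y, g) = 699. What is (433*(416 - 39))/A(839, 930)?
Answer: 163241/699 ≈ 233.54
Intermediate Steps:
(433*(416 - 39))/A(839, 930) = (433*(416 - 39))/699 = (433*377)*(1/699) = 163241*(1/699) = 163241/699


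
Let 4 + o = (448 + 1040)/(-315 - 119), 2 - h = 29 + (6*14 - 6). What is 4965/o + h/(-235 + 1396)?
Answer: -13452005/20124 ≈ -668.46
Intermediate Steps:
h = -105 (h = 2 - (29 + (6*14 - 6)) = 2 - (29 + (84 - 6)) = 2 - (29 + 78) = 2 - 1*107 = 2 - 107 = -105)
o = -52/7 (o = -4 + (448 + 1040)/(-315 - 119) = -4 + 1488/(-434) = -4 + 1488*(-1/434) = -4 - 24/7 = -52/7 ≈ -7.4286)
4965/o + h/(-235 + 1396) = 4965/(-52/7) - 105/(-235 + 1396) = 4965*(-7/52) - 105/1161 = -34755/52 - 105*1/1161 = -34755/52 - 35/387 = -13452005/20124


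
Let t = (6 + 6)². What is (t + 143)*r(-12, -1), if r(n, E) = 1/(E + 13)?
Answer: 287/12 ≈ 23.917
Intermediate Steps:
r(n, E) = 1/(13 + E)
t = 144 (t = 12² = 144)
(t + 143)*r(-12, -1) = (144 + 143)/(13 - 1) = 287/12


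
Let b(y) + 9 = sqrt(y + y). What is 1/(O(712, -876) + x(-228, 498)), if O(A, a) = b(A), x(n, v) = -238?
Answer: -247/59585 - 4*sqrt(89)/59585 ≈ -0.0047787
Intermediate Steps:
b(y) = -9 + sqrt(2)*sqrt(y) (b(y) = -9 + sqrt(y + y) = -9 + sqrt(2*y) = -9 + sqrt(2)*sqrt(y))
O(A, a) = -9 + sqrt(2)*sqrt(A)
1/(O(712, -876) + x(-228, 498)) = 1/((-9 + sqrt(2)*sqrt(712)) - 238) = 1/((-9 + sqrt(2)*(2*sqrt(178))) - 238) = 1/((-9 + 4*sqrt(89)) - 238) = 1/(-247 + 4*sqrt(89))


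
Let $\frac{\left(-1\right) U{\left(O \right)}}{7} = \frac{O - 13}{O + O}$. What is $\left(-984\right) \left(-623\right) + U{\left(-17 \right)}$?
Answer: $\frac{10421439}{17} \approx 6.1303 \cdot 10^{5}$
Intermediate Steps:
$U{\left(O \right)} = - \frac{7 \left(-13 + O\right)}{2 O}$ ($U{\left(O \right)} = - 7 \frac{O - 13}{O + O} = - 7 \frac{-13 + O}{2 O} = - \frac{7 \left(-13 + O\right)}{2 O}$)
$\left(-984\right) \left(-623\right) + U{\left(-17 \right)} = \left(-984\right) \left(-623\right) + \frac{7 \left(13 - -17\right)}{2 \left(-17\right)} = 613032 + \frac{7}{2} \left(- \frac{1}{17}\right) \left(13 + 17\right) = 613032 + \frac{7}{2} \left(- \frac{1}{17}\right) 30 = 613032 - \frac{105}{17} = \frac{10421439}{17}$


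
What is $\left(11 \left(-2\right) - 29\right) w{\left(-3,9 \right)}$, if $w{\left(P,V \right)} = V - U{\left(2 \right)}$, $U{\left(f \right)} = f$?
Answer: $-357$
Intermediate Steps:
$w{\left(P,V \right)} = -2 + V$ ($w{\left(P,V \right)} = V - 2 = -2 + V$)
$\left(11 \left(-2\right) - 29\right) w{\left(-3,9 \right)} = \left(11 \left(-2\right) - 29\right) \left(-2 + 9\right) = \left(-22 - 29\right) 7 = \left(-51\right) 7 = -357$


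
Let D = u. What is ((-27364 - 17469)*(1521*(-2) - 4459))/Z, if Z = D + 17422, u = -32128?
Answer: -336292333/14706 ≈ -22868.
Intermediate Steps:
D = -32128
Z = -14706 (Z = -32128 + 17422 = -14706)
((-27364 - 17469)*(1521*(-2) - 4459))/Z = ((-27364 - 17469)*(1521*(-2) - 4459))/(-14706) = -44833*(-3042 - 4459)*(-1/14706) = -44833*(-7501)*(-1/14706) = 336292333*(-1/14706) = -336292333/14706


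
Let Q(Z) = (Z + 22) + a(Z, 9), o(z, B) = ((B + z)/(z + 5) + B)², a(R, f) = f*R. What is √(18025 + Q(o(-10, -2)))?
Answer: 3*√50135/5 ≈ 134.34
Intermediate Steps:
a(R, f) = R*f
o(z, B) = (B + (B + z)/(5 + z))² (o(z, B) = ((B + z)/(5 + z) + B)² = (B + (B + z)/(5 + z))²)
Q(Z) = 22 + 10*Z (Q(Z) = (Z + 22) + Z*9 = (22 + Z) + 9*Z = 22 + 10*Z)
√(18025 + Q(o(-10, -2))) = √(18025 + (22 + 10*((-10 + 6*(-2) - 2*(-10))²/(5 - 10)²))) = √(18025 + (22 + 10*((-10 - 12 + 20)²/(-5)²))) = √(18025 + (22 + 10*((1/25)*(-2)²))) = √(18025 + (22 + 10*((1/25)*4))) = √(18025 + (22 + 10*(4/25))) = √(18025 + (22 + 8/5)) = √(18025 + 118/5) = √(90243/5) = 3*√50135/5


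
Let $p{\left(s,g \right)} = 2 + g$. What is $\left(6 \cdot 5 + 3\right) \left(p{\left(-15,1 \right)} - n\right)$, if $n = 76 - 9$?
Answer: $-2112$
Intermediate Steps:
$n = 67$ ($n = 76 - 9 = 67$)
$\left(6 \cdot 5 + 3\right) \left(p{\left(-15,1 \right)} - n\right) = \left(6 \cdot 5 + 3\right) \left(\left(2 + 1\right) - 67\right) = \left(30 + 3\right) \left(3 - 67\right) = 33 \left(-64\right) = -2112$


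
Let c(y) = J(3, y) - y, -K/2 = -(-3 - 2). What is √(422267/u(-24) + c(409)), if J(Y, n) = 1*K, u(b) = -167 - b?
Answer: 6*I*√1915342/143 ≈ 58.068*I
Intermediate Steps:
K = -10 (K = -(-2)*(-3 - 2) = -(-2)*(-5) = -2*5 = -10)
J(Y, n) = -10 (J(Y, n) = 1*(-10) = -10)
c(y) = -10 - y
√(422267/u(-24) + c(409)) = √(422267/(-167 - 1*(-24)) + (-10 - 1*409)) = √(422267/(-167 + 24) + (-10 - 409)) = √(422267/(-143) - 419) = √(422267*(-1/143) - 419) = √(-422267/143 - 419) = √(-482184/143) = 6*I*√1915342/143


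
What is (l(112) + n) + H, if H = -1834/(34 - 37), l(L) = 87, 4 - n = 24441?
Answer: -71216/3 ≈ -23739.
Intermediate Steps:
n = -24437 (n = 4 - 1*24441 = 4 - 24441 = -24437)
H = 1834/3 (H = -1834/(-3) = -1/3*(-1834) = 1834/3 ≈ 611.33)
(l(112) + n) + H = (87 - 24437) + 1834/3 = -24350 + 1834/3 = -71216/3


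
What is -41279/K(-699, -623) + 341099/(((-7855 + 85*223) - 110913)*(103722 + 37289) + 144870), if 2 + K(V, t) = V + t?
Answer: 580984386892291/18634751960652 ≈ 31.177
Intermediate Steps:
K(V, t) = -2 + V + t (K(V, t) = -2 + (V + t) = -2 + V + t)
-41279/K(-699, -623) + 341099/(((-7855 + 85*223) - 110913)*(103722 + 37289) + 144870) = -41279/(-2 - 699 - 623) + 341099/(((-7855 + 85*223) - 110913)*(103722 + 37289) + 144870) = -41279/(-1324) + 341099/(((-7855 + 18955) - 110913)*141011 + 144870) = -41279*(-1/1324) + 341099/((11100 - 110913)*141011 + 144870) = 41279/1324 + 341099/(-99813*141011 + 144870) = 41279/1324 + 341099/(-14074730943 + 144870) = 41279/1324 + 341099/(-14074586073) = 41279/1324 + 341099*(-1/14074586073) = 41279/1324 - 341099/14074586073 = 580984386892291/18634751960652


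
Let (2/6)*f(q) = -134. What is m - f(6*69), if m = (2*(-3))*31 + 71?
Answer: 287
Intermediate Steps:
f(q) = -402 (f(q) = 3*(-134) = -402)
m = -115 (m = -6*31 + 71 = -186 + 71 = -115)
m - f(6*69) = -115 - 1*(-402) = -115 + 402 = 287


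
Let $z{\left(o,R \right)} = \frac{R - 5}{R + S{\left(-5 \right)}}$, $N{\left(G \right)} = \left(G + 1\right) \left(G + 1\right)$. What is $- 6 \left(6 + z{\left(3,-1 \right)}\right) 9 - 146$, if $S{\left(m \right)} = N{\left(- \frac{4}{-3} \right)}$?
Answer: $- \frac{3971}{10} \approx -397.1$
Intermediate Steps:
$N{\left(G \right)} = \left(1 + G\right)^{2}$ ($N{\left(G \right)} = \left(1 + G\right) \left(1 + G\right) = \left(1 + G\right)^{2}$)
$S{\left(m \right)} = \frac{49}{9}$ ($S{\left(m \right)} = \left(1 - \frac{4}{-3}\right)^{2} = \left(1 - - \frac{4}{3}\right)^{2} = \left(1 + \frac{4}{3}\right)^{2} = \left(\frac{7}{3}\right)^{2} = \frac{49}{9}$)
$z{\left(o,R \right)} = \frac{-5 + R}{\frac{49}{9} + R}$ ($z{\left(o,R \right)} = \frac{R - 5}{R + \frac{49}{9}} = \frac{-5 + R}{\frac{49}{9} + R}$)
$- 6 \left(6 + z{\left(3,-1 \right)}\right) 9 - 146 = - 6 \left(6 + \frac{9 \left(-5 - 1\right)}{49 + 9 \left(-1\right)}\right) 9 - 146 = - 6 \left(6 + 9 \frac{1}{49 - 9} \left(-6\right)\right) 9 - 146 = - 6 \left(6 + 9 \cdot \frac{1}{40} \left(-6\right)\right) 9 - 146 = - 6 \left(6 - \frac{27}{20}\right) 9 - 146 = \left(-6\right) \frac{93}{20} \cdot 9 - 146 = \left(- \frac{279}{10}\right) 9 - 146 = - \frac{2511}{10} - 146 = - \frac{3971}{10}$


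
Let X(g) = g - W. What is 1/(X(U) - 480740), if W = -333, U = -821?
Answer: -1/481228 ≈ -2.0780e-6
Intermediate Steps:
X(g) = 333 + g (X(g) = g - 1*(-333) = g + 333 = 333 + g)
1/(X(U) - 480740) = 1/((333 - 821) - 480740) = 1/(-488 - 480740) = 1/(-481228) = -1/481228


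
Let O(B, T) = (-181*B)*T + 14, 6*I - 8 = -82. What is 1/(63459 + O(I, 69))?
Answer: 1/217504 ≈ 4.5976e-6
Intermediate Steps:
I = -37/3 (I = 4/3 + (1/6)*(-82) = 4/3 - 41/3 = -37/3 ≈ -12.333)
O(B, T) = 14 - 181*B*T (O(B, T) = -181*B*T + 14 = 14 - 181*B*T)
1/(63459 + O(I, 69)) = 1/(63459 + (14 - 181*(-37/3)*69)) = 1/(63459 + (14 + 154031)) = 1/(63459 + 154045) = 1/217504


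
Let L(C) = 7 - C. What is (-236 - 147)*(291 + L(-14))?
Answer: -119496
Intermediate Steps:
(-236 - 147)*(291 + L(-14)) = (-236 - 147)*(291 + (7 - 1*(-14))) = -383*(291 + (7 + 14)) = -383*(291 + 21) = -383*312 = -119496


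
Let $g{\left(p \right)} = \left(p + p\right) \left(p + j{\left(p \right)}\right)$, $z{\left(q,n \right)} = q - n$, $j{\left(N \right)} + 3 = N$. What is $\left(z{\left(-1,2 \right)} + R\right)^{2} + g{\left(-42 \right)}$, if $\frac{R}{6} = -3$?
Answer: $7749$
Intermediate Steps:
$R = -18$ ($R = 6 \left(-3\right) = -18$)
$j{\left(N \right)} = -3 + N$
$g{\left(p \right)} = 2 p \left(-3 + 2 p\right)$ ($g{\left(p \right)} = \left(p + p\right) \left(p + \left(-3 + p\right)\right) = 2 p \left(-3 + 2 p\right)$)
$\left(z{\left(-1,2 \right)} + R\right)^{2} + g{\left(-42 \right)} = \left(\left(-1 - 2\right) - 18\right)^{2} + 2 \left(-42\right) \left(-3 + 2 \left(-42\right)\right) = \left(\left(-1 - 2\right) - 18\right)^{2} + 2 \left(-42\right) \left(-3 - 84\right) = \left(-3 - 18\right)^{2} + 2 \left(-42\right) \left(-87\right) = \left(-21\right)^{2} + 7308 = 441 + 7308 = 7749$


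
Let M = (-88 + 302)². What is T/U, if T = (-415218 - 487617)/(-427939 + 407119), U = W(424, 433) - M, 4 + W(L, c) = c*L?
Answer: 60189/191255296 ≈ 0.00031471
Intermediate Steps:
W(L, c) = -4 + L*c (W(L, c) = -4 + c*L = -4 + L*c)
M = 45796 (M = 214² = 45796)
U = 137792 (U = (-4 + 424*433) - 1*45796 = (-4 + 183592) - 45796 = 183588 - 45796 = 137792)
T = 60189/1388 (T = -902835/(-20820) = -902835*(-1/20820) = 60189/1388 ≈ 43.364)
T/U = (60189/1388)/137792 = (60189/1388)*(1/137792) = 60189/191255296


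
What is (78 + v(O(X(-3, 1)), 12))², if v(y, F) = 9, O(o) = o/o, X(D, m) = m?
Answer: 7569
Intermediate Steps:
O(o) = 1
(78 + v(O(X(-3, 1)), 12))² = (78 + 9)² = 87² = 7569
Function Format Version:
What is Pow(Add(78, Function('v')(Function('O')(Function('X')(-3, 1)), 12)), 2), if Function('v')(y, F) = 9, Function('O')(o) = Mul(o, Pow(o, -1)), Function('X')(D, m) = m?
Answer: 7569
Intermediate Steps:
Function('O')(o) = 1
Pow(Add(78, Function('v')(Function('O')(Function('X')(-3, 1)), 12)), 2) = Pow(Add(78, 9), 2) = Pow(87, 2) = 7569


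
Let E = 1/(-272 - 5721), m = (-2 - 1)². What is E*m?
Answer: -9/5993 ≈ -0.0015018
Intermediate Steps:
m = 9 (m = (-3)² = 9)
E = -1/5993 (E = 1/(-5993) = -1/5993 ≈ -0.00016686)
E*m = -1/5993*9 = -9/5993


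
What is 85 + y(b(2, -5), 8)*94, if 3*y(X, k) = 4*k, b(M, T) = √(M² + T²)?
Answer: 3263/3 ≈ 1087.7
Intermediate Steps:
y(X, k) = 4*k/3 (y(X, k) = (4*k)/3 = 4*k/3)
85 + y(b(2, -5), 8)*94 = 85 + ((4/3)*8)*94 = 85 + (32/3)*94 = 85 + 3008/3 = 3263/3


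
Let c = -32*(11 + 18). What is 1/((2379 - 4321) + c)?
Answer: -1/2870 ≈ -0.00034843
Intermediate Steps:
c = -928 (c = -32*29 = -928)
1/((2379 - 4321) + c) = 1/((2379 - 4321) - 928) = 1/(-1942 - 928) = 1/(-2870) = -1/2870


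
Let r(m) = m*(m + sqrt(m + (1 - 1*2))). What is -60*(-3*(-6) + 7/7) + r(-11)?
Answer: -1019 - 22*I*sqrt(3) ≈ -1019.0 - 38.105*I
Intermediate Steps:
r(m) = m*(m + sqrt(-1 + m)) (r(m) = m*(m + sqrt(m + (1 - 2))) = m*(m + sqrt(m - 1)) = m*(m + sqrt(-1 + m)))
-60*(-3*(-6) + 7/7) + r(-11) = -60*(-3*(-6) + 7/7) - 11*(-11 + sqrt(-1 - 11)) = -60*(18 + 7*(1/7)) - 11*(-11 + sqrt(-12)) = -60*(18 + 1) - 11*(-11 + 2*I*sqrt(3)) = -60*19 + (121 - 22*I*sqrt(3)) = -1140 + (121 - 22*I*sqrt(3)) = -1019 - 22*I*sqrt(3)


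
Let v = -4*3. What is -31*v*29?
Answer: 10788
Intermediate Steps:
v = -12
-31*v*29 = -31*(-12)*29 = 372*29 = 10788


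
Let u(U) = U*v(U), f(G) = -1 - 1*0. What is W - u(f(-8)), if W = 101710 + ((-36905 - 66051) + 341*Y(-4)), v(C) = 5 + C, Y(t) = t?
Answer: -2606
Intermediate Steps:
f(G) = -1 (f(G) = -1 + 0 = -1)
u(U) = U*(5 + U)
W = -2610 (W = 101710 + ((-36905 - 66051) + 341*(-4)) = 101710 + (-102956 - 1364) = 101710 - 104320 = -2610)
W - u(f(-8)) = -2610 - (-1)*(5 - 1) = -2610 - (-1)*4 = -2610 - 1*(-4) = -2610 + 4 = -2606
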